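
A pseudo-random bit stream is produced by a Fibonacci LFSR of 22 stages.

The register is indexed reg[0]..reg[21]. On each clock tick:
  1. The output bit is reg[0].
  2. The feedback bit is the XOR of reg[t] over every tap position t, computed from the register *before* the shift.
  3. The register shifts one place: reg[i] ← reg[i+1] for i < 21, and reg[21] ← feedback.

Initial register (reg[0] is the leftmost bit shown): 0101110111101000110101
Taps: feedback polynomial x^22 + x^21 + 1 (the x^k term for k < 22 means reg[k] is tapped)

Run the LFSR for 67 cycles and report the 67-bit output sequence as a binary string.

step | reg (before) | out | fb
   0 | 0101110111101000110101 | 0 | 1
   1 | 1011101111010001101011 | 1 | 0
   2 | 0111011110100011010110 | 0 | 0
   3 | 1110111101000110101100 | 1 | 1
   4 | 1101111010001101011001 | 1 | 0
   5 | 1011110100011010110010 | 1 | 1
   6 | 0111101000110101100101 | 0 | 1
   7 | 1111010001101011001011 | 1 | 0
   8 | 1110100011010110010110 | 1 | 1
   9 | 1101000110101100101101 | 1 | 0
  10 | 1010001101011001011010 | 1 | 1
  11 | 0100011010110010110101 | 0 | 1
  12 | 1000110101100101101011 | 1 | 0
  13 | 0001101011001011010110 | 0 | 0
  14 | 0011010110010110101100 | 0 | 0
  15 | 0110101100101101011000 | 0 | 0
  16 | 1101011001011010110000 | 1 | 1
  17 | 1010110010110101100001 | 1 | 0
  18 | 0101100101101011000010 | 0 | 0
  19 | 1011001011010110000100 | 1 | 1
  20 | 0110010110101100001001 | 0 | 1
  21 | 1100101101011000010011 | 1 | 0
  22 | 1001011010110000100110 | 1 | 1
  23 | 0010110101100001001101 | 0 | 1
  24 | 0101101011000010011011 | 0 | 1
  25 | 1011010110000100110111 | 1 | 0
  26 | 0110101100001001101110 | 0 | 0
  27 | 1101011000010011011100 | 1 | 1
  28 | 1010110000100110111001 | 1 | 0
  29 | 0101100001001101110010 | 0 | 0
  30 | 1011000010011011100100 | 1 | 1
  31 | 0110000100110111001001 | 0 | 1
  32 | 1100001001101110010011 | 1 | 0
  33 | 1000010011011100100110 | 1 | 1
  34 | 0000100110111001001101 | 0 | 1
  35 | 0001001101110010011011 | 0 | 1
  36 | 0010011011100100110111 | 0 | 1
  37 | 0100110111001001101111 | 0 | 1
  38 | 1001101110010011011111 | 1 | 0
  39 | 0011011100100110111110 | 0 | 0
  40 | 0110111001001101111100 | 0 | 0
  41 | 1101110010011011111000 | 1 | 1
  42 | 1011100100110111110001 | 1 | 0
  43 | 0111001001101111100010 | 0 | 0
  44 | 1110010011011111000100 | 1 | 1
  45 | 1100100110111110001001 | 1 | 0
  46 | 1001001101111100010010 | 1 | 1
  47 | 0010011011111000100101 | 0 | 1
  48 | 0100110111110001001011 | 0 | 1
  49 | 1001101111100010010111 | 1 | 0
  50 | 0011011111000100101110 | 0 | 0
  51 | 0110111110001001011100 | 0 | 0
  52 | 1101111100010010111000 | 1 | 1
  53 | 1011111000100101110001 | 1 | 0
  54 | 0111110001001011100010 | 0 | 0
  55 | 1111100010010111000100 | 1 | 1
  56 | 1111000100101110001001 | 1 | 0
  57 | 1110001001011100010010 | 1 | 1
  58 | 1100010010111000100101 | 1 | 0
  59 | 1000100101110001001010 | 1 | 1
  60 | 0001001011100010010101 | 0 | 1
  61 | 0010010111000100101011 | 0 | 1
  62 | 0100101110001001010111 | 0 | 1
  63 | 1001011100010010101111 | 1 | 0
  64 | 0010111000100101011110 | 0 | 0
  65 | 0101110001001010111100 | 0 | 0
  66 | 1011100010010101111000 | 1 | 1

0101110111101000110101100101101011000010011011100100110111110001001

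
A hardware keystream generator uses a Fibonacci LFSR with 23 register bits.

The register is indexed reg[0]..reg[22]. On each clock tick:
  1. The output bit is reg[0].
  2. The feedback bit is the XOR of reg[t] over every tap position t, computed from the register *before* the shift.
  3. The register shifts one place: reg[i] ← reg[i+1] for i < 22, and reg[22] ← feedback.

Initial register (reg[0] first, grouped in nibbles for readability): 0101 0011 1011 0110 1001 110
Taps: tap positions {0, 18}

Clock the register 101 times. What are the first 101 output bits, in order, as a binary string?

01010011101101101001110001000101010001110000000010001110111110011100111101100110110001011011001101010

k : reg_k → out_k, fb_k
0: 01010011101101101001110 → 0, fb=0
1: 10100111011011010011100 → 1, fb=0
2: 01001110110110100111000 → 0, fb=1
3: 10011101101101001110001 → 1, fb=0
4: 00111011011010011100010 → 0, fb=0
5: 01110110110100111000100 → 0, fb=0
6: 11101101101001110001000 → 1, fb=1
7: 11011011010011100010001 → 1, fb=0
8: 10110110100111000100010 → 1, fb=1
9: 01101101001110001000101 → 0, fb=0
10: 11011010011100010001010 → 1, fb=1
11: 10110100111000100010101 → 1, fb=0
12: 01101001110001000101010 → 0, fb=0
13: 11010011100010001010100 → 1, fb=0
14: 10100111000100010101000 → 1, fb=1
15: 01001110001000101010001 → 0, fb=1
16: 10011100010001010100011 → 1, fb=1
17: 00111000100010101000111 → 0, fb=0
18: 01110001000101010001110 → 0, fb=0
19: 11100010001010100011100 → 1, fb=0
20: 11000100010101000111000 → 1, fb=0
21: 10001000101010001110000 → 1, fb=0
22: 00010001010100011100000 → 0, fb=0
23: 00100010101000111000000 → 0, fb=0
24: 01000101010001110000000 → 0, fb=0
25: 10001010100011100000000 → 1, fb=1
26: 00010101000111000000001 → 0, fb=0
27: 00101010001110000000010 → 0, fb=0
28: 01010100011100000000100 → 0, fb=0
29: 10101000111000000001000 → 1, fb=1
30: 01010001110000000010001 → 0, fb=1
31: 10100011100000000100011 → 1, fb=1
32: 01000111000000001000111 → 0, fb=0
33: 10001110000000010001110 → 1, fb=1
34: 00011100000000100011101 → 0, fb=1
35: 00111000000001000111011 → 0, fb=1
36: 01110000000010001110111 → 0, fb=1
37: 11100000000100011101111 → 1, fb=1
38: 11000000001000111011111 → 1, fb=0
39: 10000000010001110111110 → 1, fb=0
40: 00000000100011101111100 → 0, fb=1
41: 00000001000111011111001 → 0, fb=1
42: 00000010001110111110011 → 0, fb=1
43: 00000100011101111100111 → 0, fb=0
44: 00001000111011111001110 → 0, fb=0
45: 00010001110111110011100 → 0, fb=1
46: 00100011101111100111001 → 0, fb=1
47: 01000111011111001110011 → 0, fb=1
48: 10001110111110011100111 → 1, fb=1
49: 00011101111100111001111 → 0, fb=0
50: 00111011111001110011110 → 0, fb=1
51: 01110111110011100111101 → 0, fb=1
52: 11101111100111001111011 → 1, fb=0
53: 11011111001110011110110 → 1, fb=0
54: 10111110011100111101100 → 1, fb=1
55: 01111100111001111011001 → 0, fb=1
56: 11111001110011110110011 → 1, fb=0
57: 11110011100111101100110 → 1, fb=1
58: 11100111001111011001101 → 1, fb=1
59: 11001110011110110011011 → 1, fb=0
60: 10011100111101100110110 → 1, fb=0
61: 00111001111011001101100 → 0, fb=0
62: 01110011110110011011000 → 0, fb=1
63: 11100111101100110110001 → 1, fb=0
64: 11001111011001101100010 → 1, fb=1
65: 10011110110011011000101 → 1, fb=1
66: 00111101100110110001011 → 0, fb=0
67: 01111011001101100010110 → 0, fb=1
68: 11110110011011000101101 → 1, fb=1
69: 11101100110110001011011 → 1, fb=0
70: 11011001101100010110110 → 1, fb=0
71: 10110011011000101101100 → 1, fb=1
72: 01100110110001011011001 → 0, fb=1
73: 11001101100010110110011 → 1, fb=0
74: 10011011000101101100110 → 1, fb=1
75: 00110110001011011001101 → 0, fb=0
76: 01101100010110110011010 → 0, fb=1
77: 11011000101101100110101 → 1, fb=0
78: 10110001011011001101010 → 1, fb=1
79: 01100010110110011010101 → 0, fb=1
80: 11000101101100110101011 → 1, fb=1
81: 10001011011001101010111 → 1, fb=0
82: 00010110110011010101110 → 0, fb=0
83: 00101101100110101011100 → 0, fb=1
84: 01011011001101010111001 → 0, fb=1
85: 10110110011010101110011 → 1, fb=0
86: 01101100110101011100110 → 0, fb=0
87: 11011001101010111001100 → 1, fb=1
88: 10110011010101110011001 → 1, fb=0
89: 01100110101011100110010 → 0, fb=1
90: 11001101010111001100101 → 1, fb=1
91: 10011010101110011001011 → 1, fb=1
92: 00110101011100110010111 → 0, fb=1
93: 01101010111001100101111 → 0, fb=0
94: 11010101110011001011110 → 1, fb=0
95: 10101011100110010111100 → 1, fb=0
96: 01010111001100101111000 → 0, fb=1
97: 10101110011001011110001 → 1, fb=0
98: 01011100110010111100010 → 0, fb=0
99: 10111001100101111000100 → 1, fb=1
100: 01110011001011110001001 → 0, fb=0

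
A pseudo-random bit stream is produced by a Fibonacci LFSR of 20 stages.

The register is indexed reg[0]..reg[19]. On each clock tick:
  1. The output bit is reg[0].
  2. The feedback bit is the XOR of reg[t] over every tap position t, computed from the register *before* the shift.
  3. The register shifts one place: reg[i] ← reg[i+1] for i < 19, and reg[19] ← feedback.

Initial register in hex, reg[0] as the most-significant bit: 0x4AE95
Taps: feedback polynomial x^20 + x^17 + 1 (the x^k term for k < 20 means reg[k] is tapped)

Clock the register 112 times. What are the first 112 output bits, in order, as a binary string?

0100101011101001010111110100011001011110001100100010000111011000001001101100010100100110101110110011010011110101

tick  register→output (feedback)
  0  01001010111010010101→0 (1)
  1  10010101110100101011→1 (1)
  2  00101011101001010111→0 (1)
  3  01010111010010101111→0 (1)
  4  10101110100101011111→1 (0)
  5  01011101001010111110→0 (1)
  6  10111010010101111101→1 (0)
  7  01110100101011111010→0 (0)
  8  11101001010111110100→1 (0)
  9  11010010101111101000→1 (1)
 10  10100101011111010001→1 (1)
 11  01001010111110100011→0 (0)
 12  10010101111101000110→1 (0)
 13  00101011111010001100→0 (1)
 14  01010111110100011001→0 (0)
 15  10101111101000110010→1 (1)
 16  01011111010001100101→0 (1)
 17  10111110100011001011→1 (1)
 18  01111101000110010111→0 (1)
 19  11111010001100101111→1 (0)
 20  11110100011001011110→1 (0)
 21  11101000110010111100→1 (0)
 22  11010001100101111000→1 (1)
 23  10100011001011110001→1 (1)
 24  01000110010111100011→0 (0)
 25  10001100101111000110→1 (0)
 26  00011001011110001100→0 (1)
 27  00110010111100011001→0 (0)
 28  01100101111000110010→0 (0)
 29  11001011110001100100→1 (0)
 30  10010111100011001000→1 (1)
 31  00101111000110010001→0 (0)
 32  01011110001100100010→0 (0)
 33  10111100011001000100→1 (0)
 34  01111000110010001000→0 (0)
 35  11110001100100010000→1 (1)
 36  11100011001000100001→1 (1)
 37  11000110010001000011→1 (1)
 38  10001100100010000111→1 (0)
 39  00011001000100001110→0 (1)
 40  00110010001000011101→0 (1)
 41  01100100010000111011→0 (0)
 42  11001000100001110110→1 (0)
 43  10010001000011101100→1 (0)
 44  00100010000111011000→0 (0)
 45  01000100001110110000→0 (0)
 46  10001000011101100000→1 (1)
 47  00010000111011000001→0 (0)
 48  00100001110110000010→0 (0)
 49  01000011101100000100→0 (1)
 50  10000111011000001001→1 (1)
 51  00001110110000010011→0 (0)
 52  00011101100000100110→0 (1)
 53  00111011000001001101→0 (1)
 54  01110110000010011011→0 (0)
 55  11101100000100110110→1 (0)
 56  11011000001001101100→1 (0)
 57  10110000010011011000→1 (1)
 58  01100000100110110001→0 (0)
 59  11000001001101100010→1 (1)
 60  10000010011011000101→1 (0)
 61  00000100110110001010→0 (0)
 62  00001001101100010100→0 (1)
 63  00010011011000101001→0 (0)
 64  00100110110001010010→0 (0)
 65  01001101100010100100→0 (1)
 66  10011011000101001001→1 (1)
 67  00110110001010010011→0 (0)
 68  01101100010100100110→0 (1)
 69  11011000101001001101→1 (0)
 70  10110001010010011010→1 (1)
 71  01100010100100110101→0 (1)
 72  11000101001001101011→1 (1)
 73  10001010010011010111→1 (0)
 74  00010100100110101110→0 (1)
 75  00101001001101011101→0 (1)
 76  01010010011010111011→0 (0)
 77  10100100110101110110→1 (0)
 78  01001001101011101100→0 (1)
 79  10010011010111011001→1 (1)
 80  00100110101110110011→0 (0)
 81  01001101011101100110→0 (1)
 82  10011010111011001101→1 (0)
 83  00110101110110011010→0 (0)
 84  01101011101100110100→0 (1)
 85  11010111011001101001→1 (1)
 86  10101110110011010011→1 (1)
 87  01011101100110100111→0 (1)
 88  10111011001101001111→1 (0)
 89  01110110011010011110→0 (1)
 90  11101100110100111101→1 (0)
 91  11011001101001111010→1 (1)
 92  10110011010011110101→1 (0)
 93  01100110100111101010→0 (0)
 94  11001101001111010100→1 (0)
 95  10011010011110101000→1 (1)
 96  00110100111101010001→0 (0)
 97  01101001111010100010→0 (0)
 98  11010011110101000100→1 (0)
 99  10100111101010001000→1 (1)
100  01001111010100010001→0 (0)
101  10011110101000100010→1 (1)
102  00111101010001000101→0 (1)
103  01111010100010001011→0 (0)
104  11110101000100010110→1 (0)
105  11101010001000101100→1 (0)
106  11010100010001011000→1 (1)
107  10101000100010110001→1 (1)
108  01010001000101100011→0 (0)
109  10100010001011000110→1 (0)
110  01000100010110001100→0 (1)
111  10001000101100011001→1 (1)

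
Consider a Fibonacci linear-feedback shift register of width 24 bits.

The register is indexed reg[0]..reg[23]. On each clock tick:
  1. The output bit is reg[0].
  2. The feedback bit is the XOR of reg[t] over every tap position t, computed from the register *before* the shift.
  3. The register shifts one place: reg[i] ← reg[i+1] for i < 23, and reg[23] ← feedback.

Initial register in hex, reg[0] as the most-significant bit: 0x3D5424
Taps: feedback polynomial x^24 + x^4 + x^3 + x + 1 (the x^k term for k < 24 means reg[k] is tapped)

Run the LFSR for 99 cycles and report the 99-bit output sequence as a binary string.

step | reg (before) | out | fb
   0 | 001111010101010000100100 | 0 | 0
   1 | 011110101010100001001000 | 0 | 1
   2 | 111101010101000010010001 | 1 | 1
   3 | 111010101010000100100011 | 1 | 1
   4 | 110101010100001001000111 | 1 | 1
   5 | 101010101000010010001111 | 1 | 0
   6 | 010101010000100100011110 | 0 | 0
   7 | 101010100001001000111100 | 1 | 0
   8 | 010101000010010001111000 | 0 | 0
   9 | 101010000100100011110000 | 1 | 0
  10 | 010100001001000111100000 | 0 | 0
  11 | 101000010010001111000000 | 1 | 1
  12 | 010000100100011110000001 | 0 | 1
  13 | 100001001000111100000011 | 1 | 1
  14 | 000010010001111000000111 | 0 | 1
  15 | 000100100011110000001111 | 0 | 1
  16 | 001001000111100000011111 | 0 | 0
  17 | 010010001111000000111110 | 0 | 0
  18 | 100100011110000001111100 | 1 | 0
  19 | 001000111100000011111000 | 0 | 0
  20 | 010001111000000111110000 | 0 | 1
  21 | 100011110000001111100001 | 1 | 0
  22 | 000111100000011111000010 | 0 | 0
  23 | 001111000000111110000100 | 0 | 0
  24 | 011110000001111100001000 | 0 | 1
  25 | 111100000011111000010001 | 1 | 1
  26 | 111000000111110000100011 | 1 | 0
  27 | 110000001111100001000110 | 1 | 0
  28 | 100000011111000010001100 | 1 | 1
  29 | 000000111110000100011001 | 0 | 0
  30 | 000001111100001000110010 | 0 | 0
  31 | 000011111000010001100100 | 0 | 1
  32 | 000111110000100011001001 | 0 | 0
  33 | 001111100001000110010010 | 0 | 0
  34 | 011111000010001100100100 | 0 | 1
  35 | 111110000100011001001001 | 1 | 0
  36 | 111100001000110010010010 | 1 | 1
  37 | 111000010001100100100101 | 1 | 0
  38 | 110000100011001001001010 | 1 | 0
  39 | 100001000110010010010100 | 1 | 1
  40 | 000010001100100100101001 | 0 | 1
  41 | 000100011001001001010011 | 0 | 1
  42 | 001000110010010010100111 | 0 | 0
  43 | 010001100100100101001110 | 0 | 1
  44 | 100011001001001010011101 | 1 | 0
  45 | 000110010010010100111010 | 0 | 0
  46 | 001100100100101001110100 | 0 | 1
  47 | 011001001001010011101001 | 0 | 1
  48 | 110010010010100111010011 | 1 | 1
  49 | 100100100101001110100111 | 1 | 0
  50 | 001001001010011101001110 | 0 | 0
  51 | 010010010100111010011100 | 0 | 0
  52 | 100100101001110100111000 | 1 | 0
  53 | 001001010011101001110000 | 0 | 0
  54 | 010010100111010011100000 | 0 | 0
  55 | 100101001110100111000000 | 1 | 0
  56 | 001010011101001110000000 | 0 | 1
  57 | 010100111010011100000001 | 0 | 0
  58 | 101001110100111000000010 | 1 | 1
  59 | 010011101001110000000101 | 0 | 0
  60 | 100111010011100000001010 | 1 | 1
  61 | 001110100111000000010101 | 0 | 0
  62 | 011101001110000000101010 | 0 | 0
  63 | 111010011100000001010100 | 1 | 1
  64 | 110100111000000010101001 | 1 | 1
  65 | 101001110000000101010011 | 1 | 1
  66 | 010011100000001010100111 | 0 | 0
  67 | 100111000000010101001110 | 1 | 1
  68 | 001110000000101010011101 | 0 | 0
  69 | 011100000001010100111010 | 0 | 0
  70 | 111000000010101001110100 | 1 | 0
  71 | 110000000101010011101000 | 1 | 0
  72 | 100000001010100111010000 | 1 | 1
  73 | 000000010101001110100001 | 0 | 0
  74 | 000000101010011101000010 | 0 | 0
  75 | 000001010100111010000100 | 0 | 0
  76 | 000010101001110100001000 | 0 | 1
  77 | 000101010011101000010001 | 0 | 1
  78 | 001010100111010000100011 | 0 | 1
  79 | 010101001110100001000111 | 0 | 0
  80 | 101010011101000010001110 | 1 | 0
  81 | 010100111010000100011100 | 0 | 0
  82 | 101001110100001000111000 | 1 | 1
  83 | 010011101000010001110001 | 0 | 0
  84 | 100111010000100011100010 | 1 | 1
  85 | 001110100001000111000101 | 0 | 0
  86 | 011101000010001110001010 | 0 | 0
  87 | 111010000100011100010100 | 1 | 1
  88 | 110100001000111000101001 | 1 | 1
  89 | 101000010001110001010011 | 1 | 1
  90 | 010000100011100010100111 | 0 | 1
  91 | 100001000111000101001111 | 1 | 1
  92 | 000010001110001010011111 | 0 | 1
  93 | 000100011100010100111111 | 0 | 1
  94 | 001000111000101001111111 | 0 | 0
  95 | 010001110001010011111110 | 0 | 1
  96 | 100011100010100111111101 | 1 | 0
  97 | 000111000101001111111010 | 0 | 0
  98 | 001110001010011111110100 | 0 | 0

001111010101010000100100011110000001111100001000110010010010100111010011100000001010100111010000100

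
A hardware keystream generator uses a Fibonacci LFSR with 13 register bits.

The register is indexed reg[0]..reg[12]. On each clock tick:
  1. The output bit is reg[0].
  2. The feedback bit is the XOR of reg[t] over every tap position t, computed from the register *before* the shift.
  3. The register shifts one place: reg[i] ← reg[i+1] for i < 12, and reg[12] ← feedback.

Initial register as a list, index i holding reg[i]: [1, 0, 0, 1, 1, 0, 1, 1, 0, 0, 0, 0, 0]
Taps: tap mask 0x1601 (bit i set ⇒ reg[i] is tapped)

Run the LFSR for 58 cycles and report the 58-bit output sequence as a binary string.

k : reg_k → out_k, fb_k
0: 1001101100000 → 1, fb=1
1: 0011011000001 → 0, fb=1
2: 0110110000011 → 0, fb=1
3: 1101100000111 → 1, fb=1
4: 1011000001111 → 1, fb=0
5: 0110000011110 → 0, fb=0
6: 1100000111100 → 1, fb=1
7: 1000001111001 → 1, fb=1
8: 0000011110011 → 0, fb=1
9: 0000111100111 → 0, fb=0
10: 0001111001110 → 0, fb=0
11: 0011110011100 → 0, fb=0
12: 0111100111000 → 0, fb=1
13: 1111001110001 → 1, fb=0
14: 1110011100010 → 1, fb=1
15: 1100111000101 → 1, fb=1
16: 1001110001011 → 1, fb=1
17: 0011100010111 → 0, fb=0
18: 0111000101110 → 0, fb=0
19: 1110001011100 → 1, fb=1
20: 1100010111001 → 1, fb=1
21: 1000101110011 → 1, fb=0
22: 0001011100110 → 0, fb=1
23: 0010111001101 → 0, fb=1
24: 0101110011011 → 0, fb=0
25: 1011100110110 → 1, fb=0
26: 0111001101100 → 0, fb=0
27: 1110011011000 → 1, fb=0
28: 1100110110000 → 1, fb=1
29: 1001101100001 → 1, fb=0
30: 0011011000010 → 0, fb=0
31: 0110110000100 → 0, fb=1
32: 1101100001001 → 1, fb=1
33: 1011000010011 → 1, fb=0
34: 0110000100110 → 0, fb=1
35: 1100001001101 → 1, fb=0
36: 1000010011010 → 1, fb=0
37: 0000100110100 → 0, fb=1
38: 0001001101001 → 0, fb=0
39: 0010011010010 → 0, fb=0
40: 0100110100100 → 0, fb=1
41: 1001101001001 → 1, fb=1
42: 0011010010011 → 0, fb=1
43: 0110100100111 → 0, fb=0
44: 1101001001110 → 1, fb=1
45: 1010010011101 → 1, fb=0
46: 0100100111010 → 0, fb=1
47: 1001001110101 → 1, fb=1
48: 0010011101011 → 0, fb=0
49: 0100111010110 → 0, fb=1
50: 1001110101101 → 1, fb=0
51: 0011101011010 → 0, fb=1
52: 0111010110101 → 0, fb=0
53: 1110101101010 → 1, fb=0
54: 1101011010100 → 1, fb=0
55: 1010110101000 → 1, fb=0
56: 0101101010000 → 0, fb=0
57: 1011010100000 → 1, fb=1

1001101100000111100111000101110011011000010011010010011101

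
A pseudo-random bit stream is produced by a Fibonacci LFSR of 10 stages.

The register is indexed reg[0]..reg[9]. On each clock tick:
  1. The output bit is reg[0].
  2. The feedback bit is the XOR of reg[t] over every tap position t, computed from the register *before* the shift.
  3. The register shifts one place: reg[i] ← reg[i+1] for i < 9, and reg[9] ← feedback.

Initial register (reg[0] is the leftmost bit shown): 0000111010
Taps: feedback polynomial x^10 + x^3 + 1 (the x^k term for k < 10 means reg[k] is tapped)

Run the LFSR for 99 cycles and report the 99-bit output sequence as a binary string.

000011101001111010011010100100111000001111100111001101111010001010101101111100001001110100011101011

step | reg (before) | out | fb
   0 | 0000111010 | 0 | 0
   1 | 0001110100 | 0 | 1
   2 | 0011101001 | 0 | 1
   3 | 0111010011 | 0 | 1
   4 | 1110100111 | 1 | 1
   5 | 1101001111 | 1 | 0
   6 | 1010011110 | 1 | 1
   7 | 0100111101 | 0 | 0
   8 | 1001111010 | 1 | 0
   9 | 0011110100 | 0 | 1
  10 | 0111101001 | 0 | 1
  11 | 1111010011 | 1 | 0
  12 | 1110100110 | 1 | 1
  13 | 1101001101 | 1 | 0
  14 | 1010011010 | 1 | 1
  15 | 0100110101 | 0 | 0
  16 | 1001101010 | 1 | 0
  17 | 0011010100 | 0 | 1
  18 | 0110101001 | 0 | 0
  19 | 1101010010 | 1 | 0
  20 | 1010100100 | 1 | 1
  21 | 0101001001 | 0 | 1
  22 | 1010010011 | 1 | 1
  23 | 0100100111 | 0 | 0
  24 | 1001001110 | 1 | 0
  25 | 0010011100 | 0 | 0
  26 | 0100111000 | 0 | 0
  27 | 1001110000 | 1 | 0
  28 | 0011100000 | 0 | 1
  29 | 0111000001 | 0 | 1
  30 | 1110000011 | 1 | 1
  31 | 1100000111 | 1 | 1
  32 | 1000001111 | 1 | 1
  33 | 0000011111 | 0 | 0
  34 | 0000111110 | 0 | 0
  35 | 0001111100 | 0 | 1
  36 | 0011111001 | 0 | 1
  37 | 0111110011 | 0 | 1
  38 | 1111100111 | 1 | 0
  39 | 1111001110 | 1 | 0
  40 | 1110011100 | 1 | 1
  41 | 1100111001 | 1 | 1
  42 | 1001110011 | 1 | 0
  43 | 0011100110 | 0 | 1
  44 | 0111001101 | 0 | 1
  45 | 1110011011 | 1 | 1
  46 | 1100110111 | 1 | 1
  47 | 1001101111 | 1 | 0
  48 | 0011011110 | 0 | 1
  49 | 0110111101 | 0 | 0
  50 | 1101111010 | 1 | 0
  51 | 1011110100 | 1 | 0
  52 | 0111101000 | 0 | 1
  53 | 1111010001 | 1 | 0
  54 | 1110100010 | 1 | 1
  55 | 1101000101 | 1 | 0
  56 | 1010001010 | 1 | 1
  57 | 0100010101 | 0 | 0
  58 | 1000101010 | 1 | 1
  59 | 0001010101 | 0 | 1
  60 | 0010101011 | 0 | 0
  61 | 0101010110 | 0 | 1
  62 | 1010101101 | 1 | 1
  63 | 0101011011 | 0 | 1
  64 | 1010110111 | 1 | 1
  65 | 0101101111 | 0 | 1
  66 | 1011011111 | 1 | 0
  67 | 0110111110 | 0 | 0
  68 | 1101111100 | 1 | 0
  69 | 1011111000 | 1 | 0
  70 | 0111110000 | 0 | 1
  71 | 1111100001 | 1 | 0
  72 | 1111000010 | 1 | 0
  73 | 1110000100 | 1 | 1
  74 | 1100001001 | 1 | 1
  75 | 1000010011 | 1 | 1
  76 | 0000100111 | 0 | 0
  77 | 0001001110 | 0 | 1
  78 | 0010011101 | 0 | 0
  79 | 0100111010 | 0 | 0
  80 | 1001110100 | 1 | 0
  81 | 0011101000 | 0 | 1
  82 | 0111010001 | 0 | 1
  83 | 1110100011 | 1 | 1
  84 | 1101000111 | 1 | 0
  85 | 1010001110 | 1 | 1
  86 | 0100011101 | 0 | 0
  87 | 1000111010 | 1 | 1
  88 | 0001110101 | 0 | 1
  89 | 0011101011 | 0 | 1
  90 | 0111010111 | 0 | 1
  91 | 1110101111 | 1 | 1
  92 | 1101011111 | 1 | 0
  93 | 1010111110 | 1 | 1
  94 | 0101111101 | 0 | 1
  95 | 1011111011 | 1 | 0
  96 | 0111110110 | 0 | 1
  97 | 1111101101 | 1 | 0
  98 | 1111011010 | 1 | 0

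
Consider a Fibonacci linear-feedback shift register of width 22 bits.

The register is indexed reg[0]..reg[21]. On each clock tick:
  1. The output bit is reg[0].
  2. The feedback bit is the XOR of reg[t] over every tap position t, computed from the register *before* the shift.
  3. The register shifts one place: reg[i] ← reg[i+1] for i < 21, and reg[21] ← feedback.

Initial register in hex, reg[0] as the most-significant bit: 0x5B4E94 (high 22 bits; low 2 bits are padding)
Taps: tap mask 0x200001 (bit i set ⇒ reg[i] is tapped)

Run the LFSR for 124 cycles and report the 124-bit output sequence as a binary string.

k : reg_k → out_k, fb_k
0: 0101101101001110100101 → 0, fb=1
1: 1011011010011101001011 → 1, fb=0
2: 0110110100111010010110 → 0, fb=0
3: 1101101001110100101100 → 1, fb=1
4: 1011010011101001011001 → 1, fb=0
5: 0110100111010010110010 → 0, fb=0
6: 1101001110100101100100 → 1, fb=1
7: 1010011101001011001001 → 1, fb=0
8: 0100111010010110010010 → 0, fb=0
9: 1001110100101100100100 → 1, fb=1
10: 0011101001011001001001 → 0, fb=1
11: 0111010010110010010011 → 0, fb=1
12: 1110100101100100100111 → 1, fb=0
13: 1101001011001001001110 → 1, fb=1
14: 1010010110010010011101 → 1, fb=0
15: 0100101100100100111010 → 0, fb=0
16: 1001011001001001110100 → 1, fb=1
17: 0010110010010011101001 → 0, fb=1
18: 0101100100100111010011 → 0, fb=1
19: 1011001001001110100111 → 1, fb=0
20: 0110010010011101001110 → 0, fb=0
21: 1100100100111010011100 → 1, fb=1
22: 1001001001110100111001 → 1, fb=0
23: 0010010011101001110010 → 0, fb=0
24: 0100100111010011100100 → 0, fb=0
25: 1001001110100111001000 → 1, fb=1
26: 0010011101001110010001 → 0, fb=1
27: 0100111010011100100011 → 0, fb=1
28: 1001110100111001000111 → 1, fb=0
29: 0011101001110010001110 → 0, fb=0
30: 0111010011100100011100 → 0, fb=0
31: 1110100111001000111000 → 1, fb=1
32: 1101001110010001110001 → 1, fb=0
33: 1010011100100011100010 → 1, fb=1
34: 0100111001000111000101 → 0, fb=1
35: 1001110010001110001011 → 1, fb=0
36: 0011100100011100010110 → 0, fb=0
37: 0111001000111000101100 → 0, fb=0
38: 1110010001110001011000 → 1, fb=1
39: 1100100011100010110001 → 1, fb=0
40: 1001000111000101100010 → 1, fb=1
41: 0010001110001011000101 → 0, fb=1
42: 0100011100010110001011 → 0, fb=1
43: 1000111000101100010111 → 1, fb=0
44: 0001110001011000101110 → 0, fb=0
45: 0011100010110001011100 → 0, fb=0
46: 0111000101100010111000 → 0, fb=0
47: 1110001011000101110000 → 1, fb=1
48: 1100010110001011100001 → 1, fb=0
49: 1000101100010111000010 → 1, fb=1
50: 0001011000101110000101 → 0, fb=1
51: 0010110001011100001011 → 0, fb=1
52: 0101100010111000010111 → 0, fb=1
53: 1011000101110000101111 → 1, fb=0
54: 0110001011100001011110 → 0, fb=0
55: 1100010111000010111100 → 1, fb=1
56: 1000101110000101111001 → 1, fb=0
57: 0001011100001011110010 → 0, fb=0
58: 0010111000010111100100 → 0, fb=0
59: 0101110000101111001000 → 0, fb=0
60: 1011100001011110010000 → 1, fb=1
61: 0111000010111100100001 → 0, fb=1
62: 1110000101111001000011 → 1, fb=0
63: 1100001011110010000110 → 1, fb=1
64: 1000010111100100001101 → 1, fb=0
65: 0000101111001000011010 → 0, fb=0
66: 0001011110010000110100 → 0, fb=0
67: 0010111100100001101000 → 0, fb=0
68: 0101111001000011010000 → 0, fb=0
69: 1011110010000110100000 → 1, fb=1
70: 0111100100001101000001 → 0, fb=1
71: 1111001000011010000011 → 1, fb=0
72: 1110010000110100000110 → 1, fb=1
73: 1100100001101000001101 → 1, fb=0
74: 1001000011010000011010 → 1, fb=1
75: 0010000110100000110101 → 0, fb=1
76: 0100001101000001101011 → 0, fb=1
77: 1000011010000011010111 → 1, fb=0
78: 0000110100000110101110 → 0, fb=0
79: 0001101000001101011100 → 0, fb=0
80: 0011010000011010111000 → 0, fb=0
81: 0110100000110101110000 → 0, fb=0
82: 1101000001101011100000 → 1, fb=1
83: 1010000011010111000001 → 1, fb=0
84: 0100000110101110000010 → 0, fb=0
85: 1000001101011100000100 → 1, fb=1
86: 0000011010111000001001 → 0, fb=1
87: 0000110101110000010011 → 0, fb=1
88: 0001101011100000100111 → 0, fb=1
89: 0011010111000001001111 → 0, fb=1
90: 0110101110000010011111 → 0, fb=1
91: 1101011100000100111111 → 1, fb=0
92: 1010111000001001111110 → 1, fb=1
93: 0101110000010011111101 → 0, fb=1
94: 1011100000100111111011 → 1, fb=0
95: 0111000001001111110110 → 0, fb=0
96: 1110000010011111101100 → 1, fb=1
97: 1100000100111111011001 → 1, fb=0
98: 1000001001111110110010 → 1, fb=1
99: 0000010011111101100101 → 0, fb=1
100: 0000100111111011001011 → 0, fb=1
101: 0001001111110110010111 → 0, fb=1
102: 0010011111101100101111 → 0, fb=1
103: 0100111111011001011111 → 0, fb=1
104: 1001111110110010111111 → 1, fb=0
105: 0011111101100101111110 → 0, fb=0
106: 0111111011001011111100 → 0, fb=0
107: 1111110110010111111000 → 1, fb=1
108: 1111101100101111110001 → 1, fb=0
109: 1111011001011111100010 → 1, fb=1
110: 1110110010111111000101 → 1, fb=0
111: 1101100101111110001010 → 1, fb=1
112: 1011001011111100010101 → 1, fb=0
113: 0110010111111000101010 → 0, fb=0
114: 1100101111110001010100 → 1, fb=1
115: 1001011111100010101001 → 1, fb=0
116: 0010111111000101010010 → 0, fb=0
117: 0101111110001010100100 → 0, fb=0
118: 1011111100010101001000 → 1, fb=1
119: 0111111000101010010001 → 0, fb=1
120: 1111110001010100100011 → 1, fb=0
121: 1111100010101001000110 → 1, fb=1
122: 1111000101010010001101 → 1, fb=0
123: 1110001010100100011010 → 1, fb=1

0101101101001110100101100100100111010011100100011100010110001011100001011110010000110100000110101110000010011111101100101111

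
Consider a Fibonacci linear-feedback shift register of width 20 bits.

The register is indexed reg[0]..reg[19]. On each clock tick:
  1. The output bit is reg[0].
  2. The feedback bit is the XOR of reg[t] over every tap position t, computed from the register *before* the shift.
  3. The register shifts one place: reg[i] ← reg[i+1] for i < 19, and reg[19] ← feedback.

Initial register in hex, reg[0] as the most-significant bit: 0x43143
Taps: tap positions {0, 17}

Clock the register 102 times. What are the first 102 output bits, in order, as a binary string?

010000110001010000110010011111101001000100000111000010000001001000110110010010000010011110010110010010

tick  register→output (feedback)
  0  01000011000101000011→0 (0)
  1  10000110001010000110→1 (0)
  2  00001100010100001100→0 (1)
  3  00011000101000011001→0 (0)
  4  00110001010000110010→0 (0)
  5  01100010100001100100→0 (1)
  6  11000101000011001001→1 (1)
  7  10001010000110010011→1 (1)
  8  00010100001100100111→0 (1)
  9  00101000011001001111→0 (1)
 10  01010000110010011111→0 (1)
 11  10100001100100111111→1 (0)
 12  01000011001001111110→0 (1)
 13  10000110010011111101→1 (0)
 14  00001100100111111010→0 (0)
 15  00011001001111110100→0 (1)
 16  00110010011111101001→0 (0)
 17  01100100111111010010→0 (0)
 18  11001001111110100100→1 (0)
 19  10010011111101001000→1 (1)
 20  00100111111010010001→0 (0)
 21  01001111110100100010→0 (0)
 22  10011111101001000100→1 (0)
 23  00111111010010001000→0 (0)
 24  01111110100100010000→0 (0)
 25  11111101001000100000→1 (1)
 26  11111010010001000001→1 (1)
 27  11110100100010000011→1 (1)
 28  11101001000100000111→1 (0)
 29  11010010001000001110→1 (0)
 30  10100100010000011100→1 (0)
 31  01001000100000111000→0 (0)
 32  10010001000001110000→1 (1)
 33  00100010000011100001→0 (0)
 34  01000100000111000010→0 (0)
 35  10001000001110000100→1 (0)
 36  00010000011100001000→0 (0)
 37  00100000111000010000→0 (0)
 38  01000001110000100000→0 (0)
 39  10000011100001000000→1 (1)
 40  00000111000010000001→0 (0)
 41  00001110000100000010→0 (0)
 42  00011100001000000100→0 (1)
 43  00111000010000001001→0 (0)
 44  01110000100000010010→0 (0)
 45  11100001000000100100→1 (0)
 46  11000010000001001000→1 (1)
 47  10000100000010010001→1 (1)
 48  00001000000100100011→0 (0)
 49  00010000001001000110→0 (1)
 50  00100000010010001101→0 (1)
 51  01000000100100011011→0 (0)
 52  10000001001000110110→1 (0)
 53  00000010010001101100→0 (1)
 54  00000100100011011001→0 (0)
 55  00001001000110110010→0 (0)
 56  00010010001101100100→0 (1)
 57  00100100011011001001→0 (0)
 58  01001000110110010010→0 (0)
 59  10010001101100100100→1 (0)
 60  00100011011001001000→0 (0)
 61  01000110110010010000→0 (0)
 62  10001101100100100000→1 (1)
 63  00011011001001000001→0 (0)
 64  00110110010010000010→0 (0)
 65  01101100100100000100→0 (1)
 66  11011001001000001001→1 (1)
 67  10110010010000010011→1 (1)
 68  01100100100000100111→0 (1)
 69  11001001000001001111→1 (0)
 70  10010010000010011110→1 (0)
 71  00100100000100111100→0 (1)
 72  01001000001001111001→0 (0)
 73  10010000010011110010→1 (1)
 74  00100000100111100101→0 (1)
 75  01000001001111001011→0 (0)
 76  10000010011110010110→1 (0)
 77  00000100111100101100→0 (1)
 78  00001001111001011001→0 (0)
 79  00010011110010110010→0 (0)
 80  00100111100101100100→0 (1)
 81  01001111001011001001→0 (0)
 82  10011110010110010010→1 (1)
 83  00111100101100100101→0 (1)
 84  01111001011001001011→0 (0)
 85  11110010110010010110→1 (0)
 86  11100101100100101100→1 (0)
 87  11001011001001011000→1 (1)
 88  10010110010010110001→1 (1)
 89  00101100100101100011→0 (0)
 90  01011001001011000110→0 (1)
 91  10110010010110001101→1 (0)
 92  01100100101100011010→0 (0)
 93  11001001011000110100→1 (0)
 94  10010010110001101000→1 (1)
 95  00100101100011010001→0 (0)
 96  01001011000110100010→0 (0)
 97  10010110001101000100→1 (0)
 98  00101100011010001000→0 (0)
 99  01011000110100010000→0 (0)
100  10110001101000100000→1 (1)
101  01100011010001000001→0 (0)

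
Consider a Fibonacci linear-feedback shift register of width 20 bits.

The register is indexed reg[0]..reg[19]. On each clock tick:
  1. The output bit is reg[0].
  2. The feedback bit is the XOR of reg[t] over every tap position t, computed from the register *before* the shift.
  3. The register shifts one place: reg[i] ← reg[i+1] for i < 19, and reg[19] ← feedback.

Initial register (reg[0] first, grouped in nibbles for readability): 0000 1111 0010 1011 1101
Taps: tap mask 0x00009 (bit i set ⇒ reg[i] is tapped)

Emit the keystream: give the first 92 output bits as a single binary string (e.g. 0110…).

tick  register→output (feedback)
  0  00001111001010111101→0 (0)
  1  00011110010101111010→0 (1)
  2  00111100101011110101→0 (1)
  3  01111001010111101011→0 (1)
  4  11110010101111010111→1 (0)
  5  11100101011110101110→1 (1)
  6  11001010111101011101→1 (1)
  7  10010101111010111011→1 (0)
  8  00101011110101110110→0 (0)
  9  01010111101011101100→0 (1)
 10  10101111010111011001→1 (1)
 11  01011110101110110011→0 (1)
 12  10111101011101100111→1 (0)
 13  01111010111011001110→0 (1)
 14  11110101110110011101→1 (0)
 15  11101011101100111010→1 (1)
 16  11010111011001110101→1 (0)
 17  10101110110011101010→1 (1)
 18  01011101100111010101→0 (1)
 19  10111011001110101011→1 (0)
 20  01110110011101010110→0 (1)
 21  11101100111010101101→1 (1)
 22  11011001110101011011→1 (0)
 23  10110011101010110110→1 (0)
 24  01100111010101101100→0 (0)
 25  11001110101011011000→1 (1)
 26  10011101010110110001→1 (0)
 27  00111010101101100010→0 (1)
 28  01110101011011000101→0 (1)
 29  11101010110110001011→1 (1)
 30  11010101101100010111→1 (0)
 31  10101011011000101110→1 (1)
 32  01010110110001011101→0 (1)
 33  10101101100010111011→1 (1)
 34  01011011000101110111→0 (1)
 35  10110110001011101111→1 (0)
 36  01101100010111011110→0 (0)
 37  11011000101110111100→1 (0)
 38  10110001011101111000→1 (0)
 39  01100010111011110000→0 (0)
 40  11000101110111100000→1 (1)
 41  10001011101111000001→1 (1)
 42  00010111011110000011→0 (1)
 43  00101110111100000111→0 (0)
 44  01011101111000001110→0 (1)
 45  10111011110000011101→1 (0)
 46  01110111100000111010→0 (1)
 47  11101111000001110101→1 (1)
 48  11011110000011101011→1 (0)
 49  10111100000111010110→1 (0)
 50  01111000001110101100→0 (1)
 51  11110000011101011001→1 (0)
 52  11100000111010110010→1 (1)
 53  11000001110101100101→1 (1)
 54  10000011101011001011→1 (1)
 55  00000111010110010111→0 (0)
 56  00001110101100101110→0 (0)
 57  00011101011001011100→0 (1)
 58  00111010110010111001→0 (1)
 59  01110101100101110011→0 (1)
 60  11101011001011100111→1 (1)
 61  11010110010111001111→1 (0)
 62  10101100101110011110→1 (1)
 63  01011001011100111101→0 (1)
 64  10110010111001111011→1 (0)
 65  01100101110011110110→0 (0)
 66  11001011100111101100→1 (1)
 67  10010111001111011001→1 (0)
 68  00101110011110110010→0 (0)
 69  01011100111101100100→0 (1)
 70  10111001111011001001→1 (0)
 71  01110011110110010010→0 (1)
 72  11100111101100100101→1 (1)
 73  11001111011001001011→1 (1)
 74  10011110110010010111→1 (0)
 75  00111101100100101110→0 (1)
 76  01111011001001011101→0 (1)
 77  11110110010010111011→1 (0)
 78  11101100100101110110→1 (1)
 79  11011001001011101101→1 (0)
 80  10110010010111011010→1 (0)
 81  01100100101110110100→0 (0)
 82  11001001011101101000→1 (1)
 83  10010010111011010001→1 (0)
 84  00100101110110100010→0 (0)
 85  01001011101101000100→0 (0)
 86  10010111011010001000→1 (0)
 87  00101110110100010000→0 (0)
 88  01011101101000100000→0 (1)
 89  10111011010001000001→1 (0)
 90  01110110100010000010→0 (1)
 91  11101101000100000101→1 (1)

00001111001010111101011101100111010101101100010111011110000011101011001011100111101100100101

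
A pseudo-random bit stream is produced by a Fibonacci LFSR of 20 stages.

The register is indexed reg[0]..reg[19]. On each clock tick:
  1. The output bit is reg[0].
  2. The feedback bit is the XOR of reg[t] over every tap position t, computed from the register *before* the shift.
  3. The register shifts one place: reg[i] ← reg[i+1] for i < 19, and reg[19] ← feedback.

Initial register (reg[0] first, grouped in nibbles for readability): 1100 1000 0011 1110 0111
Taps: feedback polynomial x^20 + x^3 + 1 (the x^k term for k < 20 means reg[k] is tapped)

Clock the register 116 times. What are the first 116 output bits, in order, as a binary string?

11001000001111100111100010011100110110111100011110100000010111111010101000101010001011111011011110110101001000001010

tick  register→output (feedback)
  0  11001000001111100111→1 (1)
  1  10010000011111001111→1 (0)
  2  00100000111110011110→0 (0)
  3  01000001111100111100→0 (0)
  4  10000011111001111000→1 (1)
  5  00000111110011110001→0 (0)
  6  00001111100111100010→0 (0)
  7  00011111001111000100→0 (1)
  8  00111110011110001001→0 (1)
  9  01111100111100010011→0 (1)
 10  11111001111000100111→1 (0)
 11  11110011110001001110→1 (0)
 12  11100111100010011100→1 (1)
 13  11001111000100111001→1 (1)
 14  10011110001001110011→1 (0)
 15  00111100010011100110→0 (1)
 16  01111000100111001101→0 (1)
 17  11110001001110011011→1 (0)
 18  11100010011100110110→1 (1)
 19  11000100111001101101→1 (1)
 20  10001001110011011011→1 (1)
 21  00010011100110110111→0 (1)
 22  00100111001101101111→0 (0)
 23  01001110011011011110→0 (0)
 24  10011100110110111100→1 (0)
 25  00111001101101111000→0 (1)
 26  01110011011011110001→0 (1)
 27  11100110110111100011→1 (1)
 28  11001101101111000111→1 (1)
 29  10011011011110001111→1 (0)
 30  00110110111100011110→0 (1)
 31  01101101111000111101→0 (0)
 32  11011011110001111010→1 (0)
 33  10110111100011110100→1 (0)
 34  01101111000111101000→0 (0)
 35  11011110001111010000→1 (0)
 36  10111100011110100000→1 (0)
 37  01111000111101000000→0 (1)
 38  11110001111010000001→1 (0)
 39  11100011110100000010→1 (1)
 40  11000111101000000101→1 (1)
 41  10001111010000001011→1 (1)
 42  00011110100000010111→0 (1)
 43  00111101000000101111→0 (1)
 44  01111010000001011111→0 (1)
 45  11110100000010111111→1 (0)
 46  11101000000101111110→1 (1)
 47  11010000001011111101→1 (0)
 48  10100000010111111010→1 (1)
 49  01000000101111110101→0 (0)
 50  10000001011111101010→1 (1)
 51  00000010111111010101→0 (0)
 52  00000101111110101010→0 (0)
 53  00001011111101010100→0 (0)
 54  00010111111010101000→0 (1)
 55  00101111110101010001→0 (0)
 56  01011111101010100010→0 (1)
 57  10111111010101000101→1 (0)
 58  01111110101010001010→0 (1)
 59  11111101010100010101→1 (0)
 60  11111010101000101010→1 (0)
 61  11110101010001010100→1 (0)
 62  11101010100010101000→1 (1)
 63  11010101000101010001→1 (0)
 64  10101010001010100010→1 (1)
 65  01010100010101000101→0 (1)
 66  10101000101010001011→1 (1)
 67  01010001010100010111→0 (1)
 68  10100010101000101111→1 (1)
 69  01000101010001011111→0 (0)
 70  10001010100010111110→1 (1)
 71  00010101000101111101→0 (1)
 72  00101010001011111011→0 (0)
 73  01010100010111110110→0 (1)
 74  10101000101111101101→1 (1)
 75  01010001011111011011→0 (1)
 76  10100010111110110111→1 (1)
 77  01000101111101101111→0 (0)
 78  10001011111011011110→1 (1)
 79  00010111110110111101→0 (1)
 80  00101111101101111011→0 (0)
 81  01011111011011110110→0 (1)
 82  10111110110111101101→1 (0)
 83  01111101101111011010→0 (1)
 84  11111011011110110101→1 (0)
 85  11110110111101101010→1 (0)
 86  11101101111011010100→1 (1)
 87  11011011110110101001→1 (0)
 88  10110111101101010010→1 (0)
 89  01101111011010100100→0 (0)
 90  11011110110101001000→1 (0)
 91  10111101101010010000→1 (0)
 92  01111011010100100000→0 (1)
 93  11110110101001000001→1 (0)
 94  11101101010010000010→1 (1)
 95  11011010100100000101→1 (0)
 96  10110101001000001010→1 (0)
 97  01101010010000010100→0 (0)
 98  11010100100000101000→1 (0)
 99  10101001000001010000→1 (1)
100  01010010000010100001→0 (1)
101  10100100000101000011→1 (1)
102  01001000001010000111→0 (0)
103  10010000010100001110→1 (0)
104  00100000101000011100→0 (0)
105  01000001010000111000→0 (0)
106  10000010100001110000→1 (1)
107  00000101000011100001→0 (0)
108  00001010000111000010→0 (0)
109  00010100001110000100→0 (1)
110  00101000011100001001→0 (0)
111  01010000111000010010→0 (1)
112  10100001110000100101→1 (1)
113  01000011100001001011→0 (0)
114  10000111000010010110→1 (1)
115  00001110000100101101→0 (0)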